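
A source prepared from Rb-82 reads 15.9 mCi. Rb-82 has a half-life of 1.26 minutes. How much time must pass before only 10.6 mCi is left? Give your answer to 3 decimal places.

0.737 minutes

Fraction remaining = 10.6/15.9 ≈ 0.66667.
n = log₂(15.9/10.6) = ln(1.5)/ln 2 ≈ 0.58496 half-lives.
t = n × t½ = 0.58496 × 1.26 ≈ 0.73705 minutes.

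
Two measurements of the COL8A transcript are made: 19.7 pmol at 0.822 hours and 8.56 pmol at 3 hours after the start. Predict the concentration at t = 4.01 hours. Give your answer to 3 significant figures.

Over Δt = 3 − 0.822 = 2.178 hours, the level fell by a factor of 19.7/8.56 ≈ 2.3014.
n = log₂(2.3014) ≈ 1.2025 half-lives, so t½ = 2.178/1.2025 ≈ 1.8112 hours.
From t = 3 to t = 4.01: 8.56 × (1/2)^((4.01−3)/1.8112) ≈ 5.8158 pmol.

5.82 pmol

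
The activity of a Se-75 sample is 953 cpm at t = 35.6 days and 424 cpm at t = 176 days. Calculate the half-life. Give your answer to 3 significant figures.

Over Δt = 176 − 35.6 = 140.4 days, the level fell by a factor of 953/424 ≈ 2.2476.
n = log₂(2.2476) ≈ 1.1684 half-lives, so t½ = 140.4/1.1684 ≈ 120.16 days.

120 days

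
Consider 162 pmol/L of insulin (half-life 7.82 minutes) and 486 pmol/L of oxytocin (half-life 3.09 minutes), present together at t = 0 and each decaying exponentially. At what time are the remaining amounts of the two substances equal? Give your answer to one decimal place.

8.1 minutes

Set 162·(1/2)^(t/7.82) = 486·(1/2)^(t/3.09).
Taking log₂: log₂(162/486) = t·(1/7.82 − 1/3.09).
log₂(0.33333) = -1.585; 1/7.82 − 1/3.09 = -0.19575.
t = -1.585 / -0.19575 ≈ 8.097 minutes.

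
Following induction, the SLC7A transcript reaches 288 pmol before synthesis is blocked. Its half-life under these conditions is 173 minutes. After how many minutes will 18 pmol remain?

692 minutes

18/288 = 1/16, so 4 half-lives have elapsed.
t = 4 × 173 = 692 minutes.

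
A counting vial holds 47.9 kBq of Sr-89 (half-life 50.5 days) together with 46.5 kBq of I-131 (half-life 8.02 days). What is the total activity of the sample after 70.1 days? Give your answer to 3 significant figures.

18.4 kBq

Sr-89: 47.9 × (1/2)^(70.1/50.5) = 47.9 × (1/2)^1.3881 ≈ 18.301 kBq.
I-131: 46.5 × (1/2)^(70.1/8.02) = 46.5 × (1/2)^8.7406 ≈ 0.10871 kBq.
Total = 18.301 + 0.10871 ≈ 18.41 kBq.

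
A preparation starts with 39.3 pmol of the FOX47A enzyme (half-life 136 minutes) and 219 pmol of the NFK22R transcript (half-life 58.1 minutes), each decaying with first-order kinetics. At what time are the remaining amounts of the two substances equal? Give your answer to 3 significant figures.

Set 39.3·(1/2)^(t/136) = 219·(1/2)^(t/58.1).
Taking log₂: log₂(39.3/219) = t·(1/136 − 1/58.1).
log₂(0.17945) = -2.4783; 1/136 − 1/58.1 = -0.0098588.
t = -2.4783 / -0.0098588 ≈ 251.38 minutes.

251 minutes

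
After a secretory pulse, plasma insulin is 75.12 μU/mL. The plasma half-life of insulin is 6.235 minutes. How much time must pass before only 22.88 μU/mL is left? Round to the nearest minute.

11 minutes

Fraction remaining = 22.88/75.12 ≈ 0.30458.
n = log₂(75.12/22.88) = ln(3.2832)/ln 2 ≈ 1.7151 half-lives.
t = n × t½ = 1.7151 × 6.235 ≈ 10.694 minutes.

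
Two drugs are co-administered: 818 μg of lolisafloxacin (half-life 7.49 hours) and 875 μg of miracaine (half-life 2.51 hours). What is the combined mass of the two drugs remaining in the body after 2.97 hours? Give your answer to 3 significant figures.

lolisafloxacin: 818 × (1/2)^(2.97/7.49) = 818 × (1/2)^0.39653 ≈ 621.42 μg.
miracaine: 875 × (1/2)^(2.97/2.51) = 875 × (1/2)^1.1833 ≈ 385.31 μg.
Total = 621.42 + 385.31 ≈ 1006.7 μg.

1010 μg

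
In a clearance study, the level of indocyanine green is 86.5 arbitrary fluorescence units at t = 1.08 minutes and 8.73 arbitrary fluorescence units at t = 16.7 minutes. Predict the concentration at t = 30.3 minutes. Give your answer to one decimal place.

1.2 arbitrary fluorescence units

Over Δt = 16.7 − 1.08 = 15.62 minutes, the level fell by a factor of 86.5/8.73 ≈ 9.9084.
n = log₂(9.9084) ≈ 3.3086 half-lives, so t½ = 15.62/3.3086 ≈ 4.721 minutes.
From t = 16.7 to t = 30.3: 8.73 × (1/2)^((30.3−16.7)/4.721) ≈ 1.1853 arbitrary fluorescence units.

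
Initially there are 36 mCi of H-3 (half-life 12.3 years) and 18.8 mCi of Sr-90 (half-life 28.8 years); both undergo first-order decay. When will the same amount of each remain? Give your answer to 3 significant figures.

20.1 years

Set 36·(1/2)^(t/12.3) = 18.8·(1/2)^(t/28.8).
Taking log₂: log₂(36/18.8) = t·(1/12.3 − 1/28.8).
log₂(1.9149) = 0.93726; 1/12.3 − 1/28.8 = 0.046579.
t = 0.93726 / 0.046579 ≈ 20.122 years.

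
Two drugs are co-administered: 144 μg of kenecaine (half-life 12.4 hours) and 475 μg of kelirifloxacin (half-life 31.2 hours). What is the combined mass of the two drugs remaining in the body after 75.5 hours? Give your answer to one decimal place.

kenecaine: 144 × (1/2)^(75.5/12.4) = 144 × (1/2)^6.0887 ≈ 2.1158 μg.
kelirifloxacin: 475 × (1/2)^(75.5/31.2) = 475 × (1/2)^2.4199 ≈ 88.765 μg.
Total = 2.1158 + 88.765 ≈ 90.88 μg.

90.9 μg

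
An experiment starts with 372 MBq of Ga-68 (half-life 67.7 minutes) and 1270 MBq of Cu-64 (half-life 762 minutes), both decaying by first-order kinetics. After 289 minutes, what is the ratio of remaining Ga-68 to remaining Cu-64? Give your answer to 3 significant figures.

Ga-68: 372 × (1/2)^(289/67.7) = 372 × (1/2)^4.2688 ≈ 19.297 MBq.
Cu-64: 1270 × (1/2)^(289/762) = 1270 × (1/2)^0.37927 ≈ 976.41 MBq.
Ratio ≈ 19.297 / 976.41 ≈ 0.019763.

0.0198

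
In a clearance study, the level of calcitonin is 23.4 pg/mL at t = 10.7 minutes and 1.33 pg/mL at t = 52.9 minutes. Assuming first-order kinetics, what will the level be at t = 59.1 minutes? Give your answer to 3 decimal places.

Over Δt = 52.9 − 10.7 = 42.2 minutes, the level fell by a factor of 23.4/1.33 ≈ 17.594.
n = log₂(17.594) ≈ 4.137 half-lives, so t½ = 42.2/4.137 ≈ 10.201 minutes.
From t = 52.9 to t = 59.1: 1.33 × (1/2)^((59.1−52.9)/10.201) ≈ 0.87274 pg/mL.

0.873 pg/mL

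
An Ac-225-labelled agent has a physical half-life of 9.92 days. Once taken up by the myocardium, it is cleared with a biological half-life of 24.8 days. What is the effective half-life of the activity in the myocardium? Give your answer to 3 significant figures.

1/t_eff = 1/t_phys + 1/t_biol = 1/9.92 + 1/24.8 = 0.14113 per day.
t_eff = 9.92 × 24.8 / (9.92 + 24.8) ≈ 7.0857 days.

7.09 days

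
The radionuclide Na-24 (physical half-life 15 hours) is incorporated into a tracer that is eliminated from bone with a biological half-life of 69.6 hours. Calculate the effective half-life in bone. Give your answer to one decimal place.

1/t_eff = 1/t_phys + 1/t_biol = 1/15 + 1/69.6 = 0.081034 per hour.
t_eff = 15 × 69.6 / (15 + 69.6) ≈ 12.34 hours.

12.3 hours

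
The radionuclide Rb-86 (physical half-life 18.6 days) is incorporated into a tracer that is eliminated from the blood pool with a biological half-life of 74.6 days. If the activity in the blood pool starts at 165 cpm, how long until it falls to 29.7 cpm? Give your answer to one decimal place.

1/t_eff = 1/t_phys + 1/t_biol = 1/18.6 + 1/74.6 = 0.067168 per day.
t_eff = 18.6 × 74.6 / (18.6 + 74.6) ≈ 14.888 days.
n = log₂(165/29.7) ≈ 2.4739; t = 2.4739 × 14.888 ≈ 36.832 days.

36.8 days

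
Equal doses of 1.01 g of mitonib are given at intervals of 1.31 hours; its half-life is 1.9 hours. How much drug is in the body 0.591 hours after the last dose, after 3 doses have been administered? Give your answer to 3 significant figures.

The 3 doses were given 3.211, 1.901, 0.591 hours ago.
Total = 1.01·(1/2)^(3.211/1.9) + 1.01·(1/2)^(1.901/1.9) + 1.01·(1/2)^(0.591/1.9)
      = 0.31303 + 0.50482 + 0.81411 ≈ 1.632 g.

1.63 g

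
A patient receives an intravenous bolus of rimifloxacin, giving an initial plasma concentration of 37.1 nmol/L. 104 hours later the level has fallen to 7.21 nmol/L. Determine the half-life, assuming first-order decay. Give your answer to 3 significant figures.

44.0 hours

A/A₀ = 7.21/37.1 ≈ 0.19434.
n = log₂(5.1456) ≈ 2.3633 half-lives elapsed in 104 hours.
t½ = 104/2.3633 ≈ 44.005 hours.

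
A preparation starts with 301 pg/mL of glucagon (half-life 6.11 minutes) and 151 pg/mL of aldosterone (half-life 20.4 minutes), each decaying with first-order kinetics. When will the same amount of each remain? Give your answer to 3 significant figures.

Set 301·(1/2)^(t/6.11) = 151·(1/2)^(t/20.4).
Taking log₂: log₂(301/151) = t·(1/6.11 − 1/20.4).
log₂(1.9934) = 0.99521; 1/6.11 − 1/20.4 = 0.11465.
t = 0.99521 / 0.11465 ≈ 8.6807 minutes.

8.68 minutes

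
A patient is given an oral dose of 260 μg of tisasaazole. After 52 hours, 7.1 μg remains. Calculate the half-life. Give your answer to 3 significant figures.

A/A₀ = 7.1/260 ≈ 0.027308.
n = log₂(36.62) ≈ 5.1945 half-lives elapsed in 52 hours.
t½ = 52/5.1945 ≈ 10.01 hours.

10.0 hours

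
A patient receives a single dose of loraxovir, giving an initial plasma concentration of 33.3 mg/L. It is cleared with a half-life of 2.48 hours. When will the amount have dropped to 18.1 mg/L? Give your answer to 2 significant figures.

2.2 hours

Fraction remaining = 18.1/33.3 ≈ 0.54354.
n = log₂(33.3/18.1) = ln(1.8398)/ln 2 ≈ 0.87953 half-lives.
t = n × t½ = 0.87953 × 2.48 ≈ 2.1812 hours.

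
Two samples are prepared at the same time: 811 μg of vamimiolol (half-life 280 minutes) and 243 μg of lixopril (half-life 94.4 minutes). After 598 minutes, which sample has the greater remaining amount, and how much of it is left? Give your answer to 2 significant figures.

vamimiolol, 180 μg

vamimiolol: 811 × (1/2)^2.1357 ≈ 184.55 μg.
lixopril: 243 × (1/2)^6.3347 ≈ 3.0106 μg.
Vamimiolol has more remaining, at ≈ 184.55 μg.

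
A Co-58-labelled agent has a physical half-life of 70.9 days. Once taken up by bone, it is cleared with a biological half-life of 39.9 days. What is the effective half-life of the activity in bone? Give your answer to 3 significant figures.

1/t_eff = 1/t_phys + 1/t_biol = 1/70.9 + 1/39.9 = 0.039167 per day.
t_eff = 70.9 × 39.9 / (70.9 + 39.9) ≈ 25.532 days.

25.5 days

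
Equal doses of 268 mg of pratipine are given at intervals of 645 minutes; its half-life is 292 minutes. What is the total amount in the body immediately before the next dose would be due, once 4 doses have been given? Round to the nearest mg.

The 4 doses were given 2580, 1935, 1290, 645 minutes ago.
Total = 268·(1/2)^(2580/292) + 268·(1/2)^(1935/292) + 268·(1/2)^(1290/292) + 268·(1/2)^(645/292)
      = 0.58661 + 2.712 + 12.538 + 57.968 ≈ 73.805 mg.

74 mg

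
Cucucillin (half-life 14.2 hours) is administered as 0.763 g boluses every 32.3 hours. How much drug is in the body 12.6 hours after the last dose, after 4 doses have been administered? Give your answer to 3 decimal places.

0.519 g

The 4 doses were given 109.5, 77.2, 44.9, 12.6 hours ago.
Total = 0.763·(1/2)^(109.5/14.2) + 0.763·(1/2)^(77.2/14.2) + 0.763·(1/2)^(44.9/14.2) + 0.763·(1/2)^(12.6/14.2)
      = 0.0036408 + 0.017617 + 0.085246 + 0.41249 ≈ 0.51899 g.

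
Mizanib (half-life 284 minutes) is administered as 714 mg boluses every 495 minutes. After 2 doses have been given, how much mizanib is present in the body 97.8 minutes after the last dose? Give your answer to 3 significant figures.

The 2 doses were given 592.8, 97.8 minutes ago.
Total = 714·(1/2)^(592.8/284) + 714·(1/2)^(97.8/284)
      = 168.02 + 562.38 ≈ 730.4 mg.

730 mg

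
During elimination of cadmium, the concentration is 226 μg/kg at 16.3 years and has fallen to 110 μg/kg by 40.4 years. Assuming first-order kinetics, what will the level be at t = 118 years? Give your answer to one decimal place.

Over Δt = 40.4 − 16.3 = 24.1 years, the level fell by a factor of 226/110 ≈ 2.0545.
n = log₂(2.0545) ≈ 1.0388 half-lives, so t½ = 24.1/1.0388 ≈ 23.199 years.
From t = 40.4 to t = 118: 110 × (1/2)^((118−40.4)/23.199) ≈ 10.826 μg/kg.

10.8 μg/kg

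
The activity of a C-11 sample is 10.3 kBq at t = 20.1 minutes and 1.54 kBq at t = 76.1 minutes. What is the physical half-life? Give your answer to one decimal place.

20.4 minutes

Over Δt = 76.1 − 20.1 = 56 minutes, the level fell by a factor of 10.3/1.54 ≈ 6.6883.
n = log₂(6.6883) ≈ 2.7416 half-lives, so t½ = 56/2.7416 ≈ 20.426 minutes.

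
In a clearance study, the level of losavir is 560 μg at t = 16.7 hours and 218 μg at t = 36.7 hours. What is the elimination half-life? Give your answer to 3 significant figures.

14.7 hours

Over Δt = 36.7 − 16.7 = 20 hours, the level fell by a factor of 560/218 ≈ 2.5688.
n = log₂(2.5688) ≈ 1.3611 half-lives, so t½ = 20/1.3611 ≈ 14.694 hours.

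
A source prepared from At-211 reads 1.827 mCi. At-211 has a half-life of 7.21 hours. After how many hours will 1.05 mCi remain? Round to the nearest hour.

6 hours

Fraction remaining = 1.05/1.827 ≈ 0.57471.
n = log₂(1.827/1.05) = ln(1.74)/ln 2 ≈ 0.79909 half-lives.
t = n × t½ = 0.79909 × 7.21 ≈ 5.7614 hours.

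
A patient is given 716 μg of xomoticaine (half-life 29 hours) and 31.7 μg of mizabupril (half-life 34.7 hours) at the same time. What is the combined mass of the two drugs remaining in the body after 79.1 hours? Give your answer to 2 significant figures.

xomoticaine: 716 × (1/2)^(79.1/29) = 716 × (1/2)^2.7276 ≈ 108.1 μg.
mizabupril: 31.7 × (1/2)^(79.1/34.7) = 31.7 × (1/2)^2.2795 ≈ 6.529 μg.
Total = 108.1 + 6.529 ≈ 114.63 μg.

110 μg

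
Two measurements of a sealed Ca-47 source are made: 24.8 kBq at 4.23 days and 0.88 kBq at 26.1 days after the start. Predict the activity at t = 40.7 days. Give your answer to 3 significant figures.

Over Δt = 26.1 − 4.23 = 21.87 days, the level fell by a factor of 24.8/0.88 ≈ 28.182.
n = log₂(28.182) ≈ 4.8167 half-lives, so t½ = 21.87/4.8167 ≈ 4.5405 days.
From t = 26.1 to t = 40.7: 0.88 × (1/2)^((40.7−26.1)/4.5405) ≈ 0.094735 kBq.

0.0947 kBq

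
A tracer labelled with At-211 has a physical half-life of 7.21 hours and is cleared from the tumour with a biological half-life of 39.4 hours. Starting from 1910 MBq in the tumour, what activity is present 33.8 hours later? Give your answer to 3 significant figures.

40.9 MBq

1/t_eff = 1/t_phys + 1/t_biol = 1/7.21 + 1/39.4 = 0.16408 per hour.
t_eff = 7.21 × 39.4 / (7.21 + 39.4) ≈ 6.0947 hours.
Remaining = 1910 × (1/2)^(33.8/6.0947) = 1910 × (1/2)^5.5458 ≈ 40.887 MBq.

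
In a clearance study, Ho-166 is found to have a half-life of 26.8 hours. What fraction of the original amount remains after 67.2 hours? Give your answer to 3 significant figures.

n = 67.2/26.8 ≈ 2.5075 half-lives.
Fraction remaining = (1/2)^2.5075 ≈ 0.17586.

0.176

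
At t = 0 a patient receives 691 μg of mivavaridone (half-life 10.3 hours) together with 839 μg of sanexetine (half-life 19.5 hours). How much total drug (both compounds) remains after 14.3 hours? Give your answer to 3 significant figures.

mivavaridone: 691 × (1/2)^(14.3/10.3) = 691 × (1/2)^1.3883 ≈ 263.96 μg.
sanexetine: 839 × (1/2)^(14.3/19.5) = 839 × (1/2)^0.73333 ≈ 504.67 μg.
Total = 263.96 + 504.67 ≈ 768.63 μg.

769 μg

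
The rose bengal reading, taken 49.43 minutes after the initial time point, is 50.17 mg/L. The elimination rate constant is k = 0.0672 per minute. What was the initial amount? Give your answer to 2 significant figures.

t½ = ln 2 / k = 0.69315 / 0.0672 ≈ 10.315 minutes.
Number of half-lives elapsed: n = 49.43/10.315 ≈ 4.7922.
A₀ = A × 2^n = 50.17 × 2^4.7922 = 50.17 × 27.707 ≈ 1390.1 mg/L.

1400 mg/L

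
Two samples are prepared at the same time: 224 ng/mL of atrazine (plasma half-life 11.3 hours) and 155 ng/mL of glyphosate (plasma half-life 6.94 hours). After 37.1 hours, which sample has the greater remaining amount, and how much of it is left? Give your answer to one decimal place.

atrazine: 224 × (1/2)^3.2832 ≈ 23.01 ng/mL.
glyphosate: 155 × (1/2)^5.3458 ≈ 3.8114 ng/mL.
Atrazine has more remaining, at ≈ 23.01 ng/mL.

atrazine, 23.0 ng/mL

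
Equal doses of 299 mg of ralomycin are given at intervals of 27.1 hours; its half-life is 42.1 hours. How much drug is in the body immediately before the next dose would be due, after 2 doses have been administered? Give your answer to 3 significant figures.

The 2 doses were given 54.2, 27.1 hours ago.
Total = 299·(1/2)^(54.2/42.1) + 299·(1/2)^(27.1/42.1)
      = 122.5 + 191.38 ≈ 313.88 mg.

314 mg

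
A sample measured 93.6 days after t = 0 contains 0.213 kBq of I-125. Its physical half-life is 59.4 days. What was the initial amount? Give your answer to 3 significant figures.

Number of half-lives elapsed: n = 93.6/59.4 ≈ 1.5758.
A₀ = A × 2^n = 0.213 × 2^1.5758 = 0.213 × 2.9809 ≈ 0.63494 kBq.

0.635 kBq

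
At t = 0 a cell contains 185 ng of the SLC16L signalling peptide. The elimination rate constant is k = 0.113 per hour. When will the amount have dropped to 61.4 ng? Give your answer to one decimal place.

9.8 hours

t½ = ln 2 / k = 0.69315 / 0.113 ≈ 6.134 hours.
Fraction remaining = 61.4/185 ≈ 0.33189.
n = log₂(185/61.4) = ln(3.013)/ln 2 ≈ 1.5912 half-lives.
t = n × t½ = 1.5912 × 6.134 ≈ 9.7606 hours.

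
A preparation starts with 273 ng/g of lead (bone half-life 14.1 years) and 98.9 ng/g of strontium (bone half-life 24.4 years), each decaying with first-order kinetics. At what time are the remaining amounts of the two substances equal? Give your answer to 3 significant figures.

Set 273·(1/2)^(t/14.1) = 98.9·(1/2)^(t/24.4).
Taking log₂: log₂(273/98.9) = t·(1/14.1 − 1/24.4).
log₂(2.7604) = 1.4649; 1/14.1 − 1/24.4 = 0.029938.
t = 1.4649 / 0.029938 ≈ 48.929 years.

48.9 years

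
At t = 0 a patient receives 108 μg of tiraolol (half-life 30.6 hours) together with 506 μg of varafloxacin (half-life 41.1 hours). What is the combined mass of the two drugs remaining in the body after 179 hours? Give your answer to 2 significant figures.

27 μg

tiraolol: 108 × (1/2)^(179/30.6) = 108 × (1/2)^5.8497 ≈ 1.8728 μg.
varafloxacin: 506 × (1/2)^(179/41.1) = 506 × (1/2)^4.3552 ≈ 24.723 μg.
Total = 1.8728 + 24.723 ≈ 26.595 μg.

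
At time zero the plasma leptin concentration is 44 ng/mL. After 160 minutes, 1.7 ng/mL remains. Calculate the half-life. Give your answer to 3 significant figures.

34.1 minutes

A/A₀ = 1.7/44 ≈ 0.038636.
n = log₂(25.882) ≈ 4.6939 half-lives elapsed in 160 minutes.
t½ = 160/4.6939 ≈ 34.087 minutes.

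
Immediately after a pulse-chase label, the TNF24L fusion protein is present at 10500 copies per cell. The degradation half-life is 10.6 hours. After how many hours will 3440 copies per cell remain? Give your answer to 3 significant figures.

Fraction remaining = 3440/10500 ≈ 0.32762.
n = log₂(10500/3440) = ln(3.0523)/ln 2 ≈ 1.6099 half-lives.
t = n × t½ = 1.6099 × 10.6 ≈ 17.065 hours.

17.1 hours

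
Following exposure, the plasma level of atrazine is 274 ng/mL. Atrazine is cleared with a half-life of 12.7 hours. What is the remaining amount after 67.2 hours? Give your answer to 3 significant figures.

7.00 ng/mL

Number of half-lives: n = 67.2/12.7 ≈ 5.2913.
Remaining = 274 × (1/2)^5.2913 = 274 × 0.025536 ≈ 6.9968 ng/mL.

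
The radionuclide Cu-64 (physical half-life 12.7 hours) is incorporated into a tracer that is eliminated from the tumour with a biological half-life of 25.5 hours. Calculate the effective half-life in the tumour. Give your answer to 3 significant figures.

1/t_eff = 1/t_phys + 1/t_biol = 1/12.7 + 1/25.5 = 0.11796 per hour.
t_eff = 12.7 × 25.5 / (12.7 + 25.5) ≈ 8.4777 hours.

8.48 hours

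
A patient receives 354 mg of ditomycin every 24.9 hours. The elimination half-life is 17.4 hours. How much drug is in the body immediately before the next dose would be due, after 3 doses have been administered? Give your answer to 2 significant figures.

200 mg

The 3 doses were given 74.7, 49.8, 24.9 hours ago.
Total = 354·(1/2)^(74.7/17.4) + 354·(1/2)^(49.8/17.4) + 354·(1/2)^(24.9/17.4)
      = 18.057 + 48.689 + 131.29 ≈ 198.03 mg.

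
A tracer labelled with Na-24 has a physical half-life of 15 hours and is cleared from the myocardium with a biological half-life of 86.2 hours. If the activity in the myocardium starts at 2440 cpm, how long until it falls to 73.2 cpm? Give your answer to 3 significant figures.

1/t_eff = 1/t_phys + 1/t_biol = 1/15 + 1/86.2 = 0.078268 per hour.
t_eff = 15 × 86.2 / (15 + 86.2) ≈ 12.777 hours.
n = log₂(2440/73.2) ≈ 5.0589; t = 5.0589 × 12.777 ≈ 64.636 hours.

64.6 hours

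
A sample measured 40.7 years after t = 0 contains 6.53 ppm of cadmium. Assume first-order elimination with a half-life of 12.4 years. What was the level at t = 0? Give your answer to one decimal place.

63.5 ppm

Number of half-lives elapsed: n = 40.7/12.4 ≈ 3.2823.
A₀ = A × 2^n = 6.53 × 2^3.2823 = 6.53 × 9.7288 ≈ 63.529 ppm.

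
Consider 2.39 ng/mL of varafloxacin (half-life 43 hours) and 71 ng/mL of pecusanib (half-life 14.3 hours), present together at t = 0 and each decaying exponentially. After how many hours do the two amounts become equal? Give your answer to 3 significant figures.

105 hours

Set 2.39·(1/2)^(t/43) = 71·(1/2)^(t/14.3).
Taking log₂: log₂(2.39/71) = t·(1/43 − 1/14.3).
log₂(0.033662) = -4.8927; 1/43 − 1/14.3 = -0.046674.
t = -4.8927 / -0.046674 ≈ 104.83 hours.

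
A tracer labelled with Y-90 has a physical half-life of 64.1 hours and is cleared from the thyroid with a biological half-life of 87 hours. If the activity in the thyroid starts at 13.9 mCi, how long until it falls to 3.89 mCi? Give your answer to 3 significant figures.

67.8 hours

1/t_eff = 1/t_phys + 1/t_biol = 1/64.1 + 1/87 = 0.027095 per hour.
t_eff = 64.1 × 87 / (64.1 + 87) ≈ 36.907 hours.
n = log₂(13.9/3.89) ≈ 1.8372; t = 1.8372 × 36.907 ≈ 67.808 hours.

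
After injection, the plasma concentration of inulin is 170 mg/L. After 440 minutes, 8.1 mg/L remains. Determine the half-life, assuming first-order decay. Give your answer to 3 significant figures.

100 minutes

A/A₀ = 8.1/170 ≈ 0.047647.
n = log₂(20.988) ≈ 4.3915 half-lives elapsed in 440 minutes.
t½ = 440/4.3915 ≈ 100.19 minutes.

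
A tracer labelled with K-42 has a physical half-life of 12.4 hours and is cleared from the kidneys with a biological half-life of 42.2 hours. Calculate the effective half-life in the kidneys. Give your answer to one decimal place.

9.6 hours

1/t_eff = 1/t_phys + 1/t_biol = 1/12.4 + 1/42.2 = 0.10434 per hour.
t_eff = 12.4 × 42.2 / (12.4 + 42.2) ≈ 9.5839 hours.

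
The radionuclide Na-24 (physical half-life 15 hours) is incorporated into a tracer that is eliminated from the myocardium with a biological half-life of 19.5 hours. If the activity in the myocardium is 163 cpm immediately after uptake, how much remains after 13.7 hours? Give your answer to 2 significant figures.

1/t_eff = 1/t_phys + 1/t_biol = 1/15 + 1/19.5 = 0.11795 per hour.
t_eff = 15 × 19.5 / (15 + 19.5) ≈ 8.4783 hours.
Remaining = 163 × (1/2)^(13.7/8.4783) = 163 × (1/2)^1.6159 ≈ 53.181 cpm.

53 cpm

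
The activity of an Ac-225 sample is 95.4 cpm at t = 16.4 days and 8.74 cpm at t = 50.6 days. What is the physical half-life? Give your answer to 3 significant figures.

9.92 days

Over Δt = 50.6 − 16.4 = 34.2 days, the level fell by a factor of 95.4/8.74 ≈ 10.915.
n = log₂(10.915) ≈ 3.4483 half-lives, so t½ = 34.2/3.4483 ≈ 9.918 days.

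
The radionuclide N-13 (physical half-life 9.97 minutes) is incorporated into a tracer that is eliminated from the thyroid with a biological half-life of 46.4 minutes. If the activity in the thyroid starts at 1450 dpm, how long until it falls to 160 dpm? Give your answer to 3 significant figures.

26.1 minutes

1/t_eff = 1/t_phys + 1/t_biol = 1/9.97 + 1/46.4 = 0.12185 per minute.
t_eff = 9.97 × 46.4 / (9.97 + 46.4) ≈ 8.2066 minutes.
n = log₂(1450/160) ≈ 3.1799; t = 3.1799 × 8.2066 ≈ 26.096 minutes.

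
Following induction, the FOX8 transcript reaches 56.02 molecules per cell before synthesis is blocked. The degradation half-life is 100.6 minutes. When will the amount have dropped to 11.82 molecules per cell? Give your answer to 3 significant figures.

Fraction remaining = 11.82/56.02 ≈ 0.211.
n = log₂(56.02/11.82) = ln(4.7394)/ln 2 ≈ 2.2447 half-lives.
t = n × t½ = 2.2447 × 100.6 ≈ 225.82 minutes.

226 minutes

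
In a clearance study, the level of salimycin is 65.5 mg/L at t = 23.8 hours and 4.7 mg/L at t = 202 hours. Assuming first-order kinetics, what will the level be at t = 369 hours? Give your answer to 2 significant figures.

0.40 mg/L

Over Δt = 202 − 23.8 = 178.2 hours, the level fell by a factor of 65.5/4.7 ≈ 13.936.
n = log₂(13.936) ≈ 3.8008 half-lives, so t½ = 178.2/3.8008 ≈ 46.885 hours.
From t = 202 to t = 369: 4.7 × (1/2)^((369−202)/46.885) ≈ 0.39798 mg/L.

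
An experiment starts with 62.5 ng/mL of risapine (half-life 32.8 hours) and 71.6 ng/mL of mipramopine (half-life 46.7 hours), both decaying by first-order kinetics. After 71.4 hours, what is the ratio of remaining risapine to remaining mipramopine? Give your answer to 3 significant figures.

risapine: 62.5 × (1/2)^(71.4/32.8) = 62.5 × (1/2)^2.1768 ≈ 13.823 ng/mL.
mipramopine: 71.6 × (1/2)^(71.4/46.7) = 71.6 × (1/2)^1.5289 ≈ 24.812 ng/mL.
Ratio ≈ 13.823 / 24.812 ≈ 0.55709.

0.557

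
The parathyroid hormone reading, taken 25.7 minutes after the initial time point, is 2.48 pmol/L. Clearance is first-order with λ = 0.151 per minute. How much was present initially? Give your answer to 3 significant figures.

120 pmol/L

t½ = ln 2 / λ = 0.69315 / 0.151 ≈ 4.5904 minutes.
Number of half-lives elapsed: n = 25.7/4.5904 ≈ 5.5987.
A₀ = A × 2^n = 2.48 × 2^5.5987 = 2.48 × 48.458 ≈ 120.18 pmol/L.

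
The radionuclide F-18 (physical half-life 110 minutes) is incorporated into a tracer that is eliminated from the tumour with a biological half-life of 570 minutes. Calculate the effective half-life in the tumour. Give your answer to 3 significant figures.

92.2 minutes

1/t_eff = 1/t_phys + 1/t_biol = 1/110 + 1/570 = 0.010845 per minute.
t_eff = 110 × 570 / (110 + 570) ≈ 92.206 minutes.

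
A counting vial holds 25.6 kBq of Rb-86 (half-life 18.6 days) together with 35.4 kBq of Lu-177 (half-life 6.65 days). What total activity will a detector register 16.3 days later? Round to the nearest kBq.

20 kBq

Rb-86: 25.6 × (1/2)^(16.3/18.6) = 25.6 × (1/2)^0.87634 ≈ 13.946 kBq.
Lu-177: 35.4 × (1/2)^(16.3/6.65) = 35.4 × (1/2)^2.4511 ≈ 6.4735 kBq.
Total = 13.946 + 6.4735 ≈ 20.419 kBq.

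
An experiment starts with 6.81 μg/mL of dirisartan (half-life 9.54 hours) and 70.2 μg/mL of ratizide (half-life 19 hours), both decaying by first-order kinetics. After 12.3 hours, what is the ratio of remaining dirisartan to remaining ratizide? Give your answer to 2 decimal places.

dirisartan: 6.81 × (1/2)^(12.3/9.54) = 6.81 × (1/2)^1.2893 ≈ 2.7863 μg/mL.
ratizide: 70.2 × (1/2)^(12.3/19) = 70.2 × (1/2)^0.64737 ≈ 44.819 μg/mL.
Ratio ≈ 2.7863 / 44.819 ≈ 0.062168.

0.06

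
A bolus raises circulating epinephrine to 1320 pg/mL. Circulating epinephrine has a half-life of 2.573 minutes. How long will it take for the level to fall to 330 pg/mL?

330/1320 = 1/4, so 2 half-lives have elapsed.
t = 2 × 2.573 = 5.146 minutes.

5.146 minutes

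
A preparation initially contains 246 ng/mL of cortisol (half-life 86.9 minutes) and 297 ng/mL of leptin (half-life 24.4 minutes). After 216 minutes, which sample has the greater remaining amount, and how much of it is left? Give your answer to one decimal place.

cortisol: 246 × (1/2)^2.4856 ≈ 43.923 ng/mL.
leptin: 297 × (1/2)^8.8525 ≈ 0.64254 ng/mL.
Cortisol has more remaining, at ≈ 43.923 ng/mL.

cortisol, 43.9 ng/mL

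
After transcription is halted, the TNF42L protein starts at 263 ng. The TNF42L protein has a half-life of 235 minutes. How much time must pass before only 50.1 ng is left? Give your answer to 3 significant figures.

562 minutes

Fraction remaining = 50.1/263 ≈ 0.19049.
n = log₂(263/50.1) = ln(5.2495)/ln 2 ≈ 2.3922 half-lives.
t = n × t½ = 2.3922 × 235 ≈ 562.16 minutes.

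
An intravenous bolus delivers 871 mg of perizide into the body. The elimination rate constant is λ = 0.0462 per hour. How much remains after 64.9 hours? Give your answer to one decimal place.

43.4 mg

t½ = ln 2 / λ = 0.69315 / 0.0462 ≈ 15.003 hours.
Number of half-lives: n = 64.9/15.003 ≈ 4.3257.
Remaining = 871 × (1/2)^4.3257 = 871 × 0.049868 ≈ 43.435 mg.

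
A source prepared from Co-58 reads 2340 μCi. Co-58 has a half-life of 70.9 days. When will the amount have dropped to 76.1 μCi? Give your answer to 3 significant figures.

350 days

Fraction remaining = 76.1/2340 ≈ 0.032521.
n = log₂(2340/76.1) = ln(30.749)/ln 2 ≈ 4.9425 half-lives.
t = n × t½ = 4.9425 × 70.9 ≈ 350.42 days.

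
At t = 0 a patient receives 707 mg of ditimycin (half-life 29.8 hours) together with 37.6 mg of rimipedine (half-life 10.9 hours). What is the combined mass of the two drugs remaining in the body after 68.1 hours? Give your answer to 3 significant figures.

ditimycin: 707 × (1/2)^(68.1/29.8) = 707 × (1/2)^2.2852 ≈ 145.04 mg.
rimipedine: 37.6 × (1/2)^(68.1/10.9) = 37.6 × (1/2)^6.2477 ≈ 0.49481 mg.
Total = 145.04 + 0.49481 ≈ 145.54 mg.

146 mg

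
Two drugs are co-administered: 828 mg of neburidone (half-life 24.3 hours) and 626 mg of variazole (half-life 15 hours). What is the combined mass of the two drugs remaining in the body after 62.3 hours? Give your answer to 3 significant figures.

175 mg

neburidone: 828 × (1/2)^(62.3/24.3) = 828 × (1/2)^2.5638 ≈ 140.04 mg.
variazole: 626 × (1/2)^(62.3/15) = 626 × (1/2)^4.1533 ≈ 35.18 mg.
Total = 140.04 + 35.18 ≈ 175.22 mg.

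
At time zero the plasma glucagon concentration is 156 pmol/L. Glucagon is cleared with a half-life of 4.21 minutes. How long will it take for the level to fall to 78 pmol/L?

4.21 minutes

78/156 = 1/2, so 1 half-life has elapsed.
t = 1 × 4.21 = 4.21 minutes.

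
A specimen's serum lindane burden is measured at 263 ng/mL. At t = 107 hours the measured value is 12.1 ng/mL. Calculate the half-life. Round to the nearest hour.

A/A₀ = 12.1/263 ≈ 0.046008.
n = log₂(21.736) ≈ 4.442 half-lives elapsed in 107 hours.
t½ = 107/4.442 ≈ 24.088 hours.

24 hours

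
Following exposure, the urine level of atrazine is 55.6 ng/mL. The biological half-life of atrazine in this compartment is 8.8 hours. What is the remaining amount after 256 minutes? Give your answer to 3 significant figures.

Convert the elapsed time: 256 minutes = 4.26667 hours.
Number of half-lives: n = 4.26667/8.8 ≈ 0.48485.
Remaining = 55.6 × (1/2)^0.48485 = 55.6 × 0.71457 ≈ 39.73 ng/mL.

39.7 ng/mL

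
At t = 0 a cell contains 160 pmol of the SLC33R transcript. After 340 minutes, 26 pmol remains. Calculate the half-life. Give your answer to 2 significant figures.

130 minutes

A/A₀ = 26/160 ≈ 0.1625.
n = log₂(6.1538) ≈ 2.6215 half-lives elapsed in 340 minutes.
t½ = 340/2.6215 ≈ 129.7 minutes.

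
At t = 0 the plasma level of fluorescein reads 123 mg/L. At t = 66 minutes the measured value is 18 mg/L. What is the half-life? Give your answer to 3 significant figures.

A/A₀ = 18/123 ≈ 0.14634.
n = log₂(6.8333) ≈ 2.7726 half-lives elapsed in 66 minutes.
t½ = 66/2.7726 ≈ 23.804 minutes.

23.8 minutes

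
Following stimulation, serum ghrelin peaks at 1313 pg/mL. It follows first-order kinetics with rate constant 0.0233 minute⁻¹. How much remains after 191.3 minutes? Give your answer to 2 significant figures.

15 pg/mL

t½ = ln 2 / λ = 0.69315 / 0.0233 ≈ 29.749 minutes.
Number of half-lives: n = 191.3/29.749 ≈ 6.4305.
Remaining = 1313 × (1/2)^6.4305 = 1313 × 0.011594 ≈ 15.223 pg/mL.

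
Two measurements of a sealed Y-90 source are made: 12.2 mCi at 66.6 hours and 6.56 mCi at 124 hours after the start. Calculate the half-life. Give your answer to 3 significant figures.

Over Δt = 124 − 66.6 = 57.4 hours, the level fell by a factor of 12.2/6.56 ≈ 1.8598.
n = log₂(1.8598) ≈ 0.89511 half-lives, so t½ = 57.4/0.89511 ≈ 64.126 hours.

64.1 hours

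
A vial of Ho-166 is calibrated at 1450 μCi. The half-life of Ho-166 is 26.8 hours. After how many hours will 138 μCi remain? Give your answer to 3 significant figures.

90.9 hours

Fraction remaining = 138/1450 ≈ 0.095172.
n = log₂(1450/138) = ln(10.507)/ln 2 ≈ 3.3933 half-lives.
t = n × t½ = 3.3933 × 26.8 ≈ 90.941 hours.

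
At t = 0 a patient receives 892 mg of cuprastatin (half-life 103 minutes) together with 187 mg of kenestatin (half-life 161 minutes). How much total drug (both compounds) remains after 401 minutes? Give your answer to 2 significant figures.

cuprastatin: 892 × (1/2)^(401/103) = 892 × (1/2)^3.8932 ≈ 60.034 mg.
kenestatin: 187 × (1/2)^(401/161) = 187 × (1/2)^2.4907 ≈ 33.271 mg.
Total = 60.034 + 33.271 ≈ 93.305 mg.

93 mg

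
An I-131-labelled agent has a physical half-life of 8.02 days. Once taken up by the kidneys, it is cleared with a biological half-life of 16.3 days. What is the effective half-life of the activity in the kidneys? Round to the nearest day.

1/t_eff = 1/t_phys + 1/t_biol = 1/8.02 + 1/16.3 = 0.18604 per day.
t_eff = 8.02 × 16.3 / (8.02 + 16.3) ≈ 5.3752 days.

5 days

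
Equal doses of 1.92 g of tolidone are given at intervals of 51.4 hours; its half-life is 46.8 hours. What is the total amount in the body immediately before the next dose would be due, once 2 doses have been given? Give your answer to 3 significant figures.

The 2 doses were given 102.8, 51.4 hours ago.
Total = 1.92·(1/2)^(102.8/46.8) + 1.92·(1/2)^(51.4/46.8)
      = 0.41886 + 0.89677 ≈ 1.3156 g.

1.32 g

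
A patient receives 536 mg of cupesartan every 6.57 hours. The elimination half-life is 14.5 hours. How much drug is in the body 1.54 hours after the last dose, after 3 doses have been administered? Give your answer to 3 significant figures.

1130 mg

The 3 doses were given 14.68, 8.11, 1.54 hours ago.
Total = 536·(1/2)^(14.68/14.5) + 536·(1/2)^(8.11/14.5) + 536·(1/2)^(1.54/14.5)
      = 265.7 + 363.74 + 497.96 ≈ 1127.4 mg.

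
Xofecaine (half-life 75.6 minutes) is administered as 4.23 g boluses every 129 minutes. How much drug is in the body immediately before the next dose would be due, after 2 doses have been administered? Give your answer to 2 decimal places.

1.69 g

The 2 doses were given 258, 129 minutes ago.
Total = 4.23·(1/2)^(258/75.6) + 4.23·(1/2)^(129/75.6)
      = 0.39721 + 1.2962 ≈ 1.6934 g.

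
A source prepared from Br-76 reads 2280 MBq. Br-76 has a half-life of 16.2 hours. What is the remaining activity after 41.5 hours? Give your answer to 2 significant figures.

Number of half-lives: n = 41.5/16.2 ≈ 2.5617.
Remaining = 2280 × (1/2)^2.5617 = 2280 × 0.16937 ≈ 386.17 MBq.

390 MBq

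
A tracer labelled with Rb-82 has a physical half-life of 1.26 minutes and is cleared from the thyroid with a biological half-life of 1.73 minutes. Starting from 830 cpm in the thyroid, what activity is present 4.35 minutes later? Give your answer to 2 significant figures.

13 cpm

1/t_eff = 1/t_phys + 1/t_biol = 1/1.26 + 1/1.73 = 1.3717 per minute.
t_eff = 1.26 × 1.73 / (1.26 + 1.73) ≈ 0.72903 minutes.
Remaining = 830 × (1/2)^(4.35/0.72903) = 830 × (1/2)^5.9668 ≈ 13.27 cpm.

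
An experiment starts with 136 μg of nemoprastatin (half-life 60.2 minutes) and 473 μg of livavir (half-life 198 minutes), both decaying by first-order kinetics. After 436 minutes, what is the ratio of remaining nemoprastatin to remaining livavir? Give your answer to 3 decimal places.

nemoprastatin: 136 × (1/2)^(436/60.2) = 136 × (1/2)^7.2425 ≈ 0.89809 μg.
livavir: 473 × (1/2)^(436/198) = 473 × (1/2)^2.202 ≈ 102.8 μg.
Ratio ≈ 0.89809 / 102.8 ≈ 0.0087364.

0.009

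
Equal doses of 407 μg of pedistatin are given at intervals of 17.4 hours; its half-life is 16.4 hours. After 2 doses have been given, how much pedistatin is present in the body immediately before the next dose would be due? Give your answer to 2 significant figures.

290 μg

The 2 doses were given 34.8, 17.4 hours ago.
Total = 407·(1/2)^(34.8/16.4) + 407·(1/2)^(17.4/16.4)
      = 93.503 + 195.08 ≈ 288.58 μg.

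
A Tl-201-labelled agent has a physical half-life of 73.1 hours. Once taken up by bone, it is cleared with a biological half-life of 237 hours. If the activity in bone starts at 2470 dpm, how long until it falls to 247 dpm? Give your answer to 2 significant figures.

190 hours

1/t_eff = 1/t_phys + 1/t_biol = 1/73.1 + 1/237 = 0.017899 per hour.
t_eff = 73.1 × 237 / (73.1 + 237) ≈ 55.868 hours.
n = log₂(2470/247) ≈ 3.3219; t = 3.3219 × 55.868 ≈ 185.59 hours.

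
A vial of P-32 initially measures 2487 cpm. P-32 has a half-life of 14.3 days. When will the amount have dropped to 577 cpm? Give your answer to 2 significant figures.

30 days

Fraction remaining = 577/2487 ≈ 0.23201.
n = log₂(2487/577) = ln(4.3102)/ln 2 ≈ 2.1078 half-lives.
t = n × t½ = 2.1078 × 14.3 ≈ 30.141 days.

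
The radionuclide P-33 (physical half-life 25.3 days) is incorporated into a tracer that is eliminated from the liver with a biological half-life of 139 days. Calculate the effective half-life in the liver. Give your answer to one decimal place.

1/t_eff = 1/t_phys + 1/t_biol = 1/25.3 + 1/139 = 0.04672 per day.
t_eff = 25.3 × 139 / (25.3 + 139) ≈ 21.404 days.

21.4 days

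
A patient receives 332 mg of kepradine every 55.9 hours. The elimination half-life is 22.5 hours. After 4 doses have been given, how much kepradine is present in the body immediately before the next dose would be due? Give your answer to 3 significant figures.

72.2 mg

The 4 doses were given 223.6, 167.7, 111.8, 55.9 hours ago.
Total = 332·(1/2)^(223.6/22.5) + 332·(1/2)^(167.7/22.5) + 332·(1/2)^(111.8/22.5) + 332·(1/2)^(55.9/22.5)
      = 0.33851 + 1.8944 + 10.601 + 59.326 ≈ 72.16 mg.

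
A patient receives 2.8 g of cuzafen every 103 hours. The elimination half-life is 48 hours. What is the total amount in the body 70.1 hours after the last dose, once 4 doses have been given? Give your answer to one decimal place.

1.3 g

The 4 doses were given 379.1, 276.1, 173.1, 70.1 hours ago.
Total = 2.8·(1/2)^(379.1/48) + 2.8·(1/2)^(276.1/48) + 2.8·(1/2)^(173.1/48) + 2.8·(1/2)^(70.1/48)
      = 0.011739 + 0.051953 + 0.22992 + 1.0175 ≈ 1.3111 g.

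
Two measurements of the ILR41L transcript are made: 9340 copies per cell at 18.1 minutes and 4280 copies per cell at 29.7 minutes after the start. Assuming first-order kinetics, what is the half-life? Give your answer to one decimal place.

10.3 minutes

Over Δt = 29.7 − 18.1 = 11.6 minutes, the level fell by a factor of 9340/4280 ≈ 2.1822.
n = log₂(2.1822) ≈ 1.1258 half-lives, so t½ = 11.6/1.1258 ≈ 10.304 minutes.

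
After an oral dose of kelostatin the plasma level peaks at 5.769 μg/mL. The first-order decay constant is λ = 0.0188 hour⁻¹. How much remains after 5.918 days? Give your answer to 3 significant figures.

t½ = ln 2 / λ = 0.69315 / 0.0188 ≈ 36.87 hours.
Convert the elapsed time: 5.918 days = 142.032 hours.
Number of half-lives: n = 142.032/36.87 ≈ 3.8523.
Remaining = 5.769 × (1/2)^3.8523 = 5.769 × 0.069238 ≈ 0.39944 μg/mL.

0.399 μg/mL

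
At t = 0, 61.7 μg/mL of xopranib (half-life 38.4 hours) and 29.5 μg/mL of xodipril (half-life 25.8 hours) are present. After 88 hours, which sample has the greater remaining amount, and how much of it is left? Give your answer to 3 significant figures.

xopranib: 61.7 × (1/2)^2.2917 ≈ 12.602 μg/mL.
xodipril: 29.5 × (1/2)^3.4109 ≈ 2.7737 μg/mL.
Xopranib has more remaining, at ≈ 12.602 μg/mL.

xopranib, 12.6 μg/mL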